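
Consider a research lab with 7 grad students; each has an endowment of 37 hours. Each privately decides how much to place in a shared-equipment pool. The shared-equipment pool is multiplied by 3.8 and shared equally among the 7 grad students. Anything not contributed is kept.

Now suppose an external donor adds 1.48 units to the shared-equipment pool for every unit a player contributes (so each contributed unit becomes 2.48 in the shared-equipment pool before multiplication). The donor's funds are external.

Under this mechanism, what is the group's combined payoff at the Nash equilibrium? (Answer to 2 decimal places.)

Under the mechanism each unit contributed yields 3.8 × 2.48 / 7 = 1.3463 back to its contributor per unit of net cost, which exceeds 1, making full contribution the dominant choice for everyone.
So the Nash equilibrium is full contribution by all 7; the group earns 3.8 × 2.48 × 259 = 2440.82.

2440.82 hours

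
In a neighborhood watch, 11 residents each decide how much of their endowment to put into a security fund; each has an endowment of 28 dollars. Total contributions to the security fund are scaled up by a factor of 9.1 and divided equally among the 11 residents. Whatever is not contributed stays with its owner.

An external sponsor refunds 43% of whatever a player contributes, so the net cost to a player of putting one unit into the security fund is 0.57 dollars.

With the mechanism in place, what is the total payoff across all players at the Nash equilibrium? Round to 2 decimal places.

With the mechanism, a contributed unit returns (9.1/11) / 0.57 = 1.4514 per unit of net cost to the contributor — now above 1 — so contributing fully is weakly dominant for every player.
So the Nash equilibrium is full contribution by all 11; the group earns 11 × (28 × 0.43 + 9.1 × 28) = 2935.24.

2935.24 dollars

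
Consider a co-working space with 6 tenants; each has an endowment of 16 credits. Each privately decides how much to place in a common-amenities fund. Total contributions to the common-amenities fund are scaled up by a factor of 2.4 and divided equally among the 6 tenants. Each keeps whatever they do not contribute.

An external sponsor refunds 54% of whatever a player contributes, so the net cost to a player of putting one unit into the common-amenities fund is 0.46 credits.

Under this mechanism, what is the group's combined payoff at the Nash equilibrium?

96.00 credits

With the mechanism, a contributed unit returns (2.4/6) / 0.46 = 0.8696 per unit of net cost — still below 1 — so contributing 0 remains dominant for every player.
At the Nash equilibrium no one contributes; group total payoff = 6 × 16 = 96.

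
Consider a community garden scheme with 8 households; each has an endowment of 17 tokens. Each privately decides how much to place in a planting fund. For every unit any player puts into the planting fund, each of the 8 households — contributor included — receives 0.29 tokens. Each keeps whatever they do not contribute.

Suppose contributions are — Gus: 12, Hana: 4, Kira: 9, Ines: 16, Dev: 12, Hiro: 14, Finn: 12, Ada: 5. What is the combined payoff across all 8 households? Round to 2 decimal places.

Total contributed: 12 + 4 + 9 + 16 + 12 + 14 + 12 + 5 = 84; total kept: 8 × 17 − 84 = 52.
The planting fund pays out 0.29 × 8 × 84 = 194.88 in aggregate.
Group total = 52 + 194.88 = 246.88.

246.88 tokens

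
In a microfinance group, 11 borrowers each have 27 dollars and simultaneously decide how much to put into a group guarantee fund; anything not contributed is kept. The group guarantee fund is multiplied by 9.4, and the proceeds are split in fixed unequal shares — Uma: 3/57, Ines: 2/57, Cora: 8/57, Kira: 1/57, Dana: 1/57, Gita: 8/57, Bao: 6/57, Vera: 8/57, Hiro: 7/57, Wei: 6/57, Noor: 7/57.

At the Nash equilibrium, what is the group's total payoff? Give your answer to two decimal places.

1431.00 dollars

Player j's private return per contributed unit is 9.4 × (j's share). Contributing is weakly dominant for j when that share is at least 1/9.4 = 0.1064, and contributing 0 is dominant otherwise.
Cora, Gita, Vera, Hiro and Noor are above the threshold, contributing 27 each; the remaining 6 contribute 0. Total contributed: 135.
The group guarantee fund pays out 9.4 × 135 = 1269.00 in total (split across the unequal shares, but the aggregate is all that matters for the group sum).
The 6 free-riders keep 27 each, adding 162. Group total = 162 + 1269.00 = 1431.00.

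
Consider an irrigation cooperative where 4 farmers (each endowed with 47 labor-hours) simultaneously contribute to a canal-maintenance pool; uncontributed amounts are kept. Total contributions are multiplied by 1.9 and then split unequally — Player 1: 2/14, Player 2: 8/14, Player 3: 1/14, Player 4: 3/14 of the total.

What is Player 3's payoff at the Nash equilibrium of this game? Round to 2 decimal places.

Player j's private return per contributed unit is 1.9 × (j's share). Contributing is weakly dominant for j when that share is at least 1/1.9 = 0.5263, and contributing 0 is dominant otherwise.
Player 2 alone (share 8/14) is above the threshold, contributing 47; the remaining 3 contribute 0. Total contributed: 47.
Player 3 keeps 47 and receives 1.9 × 47 × 1/14 = 6.38 from the canal-maintenance pool, for a payoff of 53.38.

53.38 labor-hours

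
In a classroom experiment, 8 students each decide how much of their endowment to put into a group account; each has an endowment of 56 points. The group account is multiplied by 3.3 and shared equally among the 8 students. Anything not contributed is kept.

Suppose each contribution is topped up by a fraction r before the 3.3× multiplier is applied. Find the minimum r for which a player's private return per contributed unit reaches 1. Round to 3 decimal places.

1.424

With matching at rate r, one contributed unit becomes (1 + r) in the group account and returns 3.3 × (1 + r) / 8 to the contributor.
Setting this equal to 1: 1 + r = 8/3.3 = 2.4242.
So the minimum matching rate is r = 2.4242 − 1 = 1.424.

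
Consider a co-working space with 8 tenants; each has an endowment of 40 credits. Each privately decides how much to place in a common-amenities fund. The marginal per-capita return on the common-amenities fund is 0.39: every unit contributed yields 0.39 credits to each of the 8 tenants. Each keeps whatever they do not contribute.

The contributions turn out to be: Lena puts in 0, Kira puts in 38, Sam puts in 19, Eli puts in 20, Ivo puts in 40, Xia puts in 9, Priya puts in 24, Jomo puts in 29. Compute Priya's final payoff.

85.81 credits

Total contributed: 0 + 38 + 19 + 20 + 40 + 9 + 24 + 29 = 179.
Each receives 0.39 × 179 = 69.81 from the common-amenities fund.
Priya keeps 40 − 24 = 16, so Priya's payoff is 16 + 69.81 = 85.81.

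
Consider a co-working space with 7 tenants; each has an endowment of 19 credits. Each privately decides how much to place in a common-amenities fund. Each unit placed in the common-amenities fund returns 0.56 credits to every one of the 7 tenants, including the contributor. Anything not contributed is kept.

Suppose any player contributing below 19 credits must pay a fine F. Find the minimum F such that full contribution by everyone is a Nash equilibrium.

Given the others contribute fully, the best deviation is to contribute 0 (any partial contribution still incurs the fine and gives up units whose private return 0.56 is below 1).
Deviating from 19 to 0 saves 19 credits but forfeits the deviator's share of the drop in the common-amenities fund: 0.56 × 19 = 10.64.
So the deviation gain is 19 − 10.64 = 8.36, and the fine must be at least 8.36 credits to wipe it out.

8.36 credits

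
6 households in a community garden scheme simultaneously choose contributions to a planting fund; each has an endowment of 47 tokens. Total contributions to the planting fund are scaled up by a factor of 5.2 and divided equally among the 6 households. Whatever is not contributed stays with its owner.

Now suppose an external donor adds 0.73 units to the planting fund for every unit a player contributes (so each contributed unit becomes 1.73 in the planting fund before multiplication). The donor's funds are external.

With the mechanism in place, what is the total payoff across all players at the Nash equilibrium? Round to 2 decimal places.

Under the mechanism each unit contributed yields 5.2 × 1.73 / 6 = 1.4993 back to its contributor per unit of net cost, which exceeds 1, making full contribution the dominant choice for everyone.
At the Nash equilibrium everyone contributes 47. Group total payoff = 5.2 × 1.73 × 282 = 2536.87.

2536.87 tokens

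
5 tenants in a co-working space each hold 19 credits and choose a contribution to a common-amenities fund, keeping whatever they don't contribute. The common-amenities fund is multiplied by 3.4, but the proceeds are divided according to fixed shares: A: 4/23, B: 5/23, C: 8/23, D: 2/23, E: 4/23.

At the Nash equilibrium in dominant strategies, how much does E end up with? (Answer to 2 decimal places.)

30.23 credits

A player with share s gets back 3.4·s per unit contributed, so full contribution is dominant for anyone with s > 1/3.4 = 0.2941 and zero contribution is dominant for anyone below.
Only C (8/23) clears that bar, contributing 19; the remaining 4 contribute 0. Total contributed: 19.
E keeps 19 and receives 3.4 × 19 × 4/23 = 11.23 from the common-amenities fund, for a payoff of 30.23.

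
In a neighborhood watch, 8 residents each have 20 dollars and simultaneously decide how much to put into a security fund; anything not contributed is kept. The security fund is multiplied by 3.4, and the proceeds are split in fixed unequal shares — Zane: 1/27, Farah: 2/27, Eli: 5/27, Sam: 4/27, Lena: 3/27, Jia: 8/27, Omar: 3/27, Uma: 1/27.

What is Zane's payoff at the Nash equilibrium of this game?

A player with share s gets back 3.4·s per unit contributed, so full contribution is dominant for anyone with s > 1/3.4 = 0.2941 and zero contribution is dominant for anyone below.
The only share above 0.2941 is Jia's 8/27, contributing 20; the remaining 7 contribute 0. Total contributed: 20.
Zane keeps 20 and receives 3.4 × 20 × 1/27 = 2.52 from the security fund, for a payoff of 22.52.

22.52 dollars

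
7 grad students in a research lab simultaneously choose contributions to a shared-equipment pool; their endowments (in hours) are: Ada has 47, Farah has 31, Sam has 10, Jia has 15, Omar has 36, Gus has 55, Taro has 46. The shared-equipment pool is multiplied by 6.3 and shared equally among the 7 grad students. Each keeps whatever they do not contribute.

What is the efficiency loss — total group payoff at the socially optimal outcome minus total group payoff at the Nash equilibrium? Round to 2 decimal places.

1272.00 hours

The private return per contributed unit is 6.3/7 = 0.9000 < 1 for every player regardless of endowment, so the Nash equilibrium is zero contribution and the group total is Σ E_j = 47 + 31 + 10 + 15 + 36 + 55 + 46 = 240.
Each contributed unit returns 6.300 to the group, so the social optimum is full contribution by everyone: group total = 6.300 × 240 = 1512.00.
Efficiency loss = (6.300 − 1) × 240 = 1272.00.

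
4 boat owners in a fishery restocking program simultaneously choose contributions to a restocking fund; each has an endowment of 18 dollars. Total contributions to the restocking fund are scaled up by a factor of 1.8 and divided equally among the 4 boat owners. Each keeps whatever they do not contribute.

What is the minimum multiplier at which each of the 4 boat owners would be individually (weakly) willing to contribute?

A contributed unit returns (multiplier)/4 to its contributor.
This reaches 1 exactly when the multiplier is 4.

4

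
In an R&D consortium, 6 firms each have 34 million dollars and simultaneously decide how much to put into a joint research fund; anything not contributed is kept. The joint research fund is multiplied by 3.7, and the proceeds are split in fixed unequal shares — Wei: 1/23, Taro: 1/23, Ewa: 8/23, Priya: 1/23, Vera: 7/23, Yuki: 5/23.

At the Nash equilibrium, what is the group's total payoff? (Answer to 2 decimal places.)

Player j's private return per contributed unit is 3.7 × (j's share). Contributing is weakly dominant for j when that share is at least 1/3.7 = 0.2703, and contributing 0 is dominant otherwise.
The shares above 0.2703 belong to Ewa and Vera, contributing 34 each; the remaining 4 contribute 0. Total contributed: 68.
The joint research fund pays out 3.7 × 68 = 251.60 in total (split across the unequal shares, but the aggregate is all that matters for the group sum).
The 4 free-riders keep 34 each, adding 136. Group total = 136 + 251.60 = 387.60.

387.60 million dollars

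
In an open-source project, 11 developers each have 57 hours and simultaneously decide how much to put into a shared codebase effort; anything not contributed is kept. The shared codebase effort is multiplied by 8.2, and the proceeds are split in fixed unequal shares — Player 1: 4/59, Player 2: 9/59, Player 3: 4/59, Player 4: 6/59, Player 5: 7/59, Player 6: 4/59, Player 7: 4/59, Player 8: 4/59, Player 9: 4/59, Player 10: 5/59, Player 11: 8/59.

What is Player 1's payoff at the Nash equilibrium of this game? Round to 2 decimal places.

120.38 hours

Player j's private return per contributed unit is 8.2 × (j's share). Contributing is weakly dominant for j when that share is at least 1/8.2 = 0.1220, and contributing 0 is dominant otherwise.
The shares above 0.1220 belong to Player 2 and Player 11, contributing 57 each; the remaining 9 contribute 0. Total contributed: 114.
Player 1 keeps 57 and receives 8.2 × 114 × 4/59 = 63.38 from the shared codebase effort, for a payoff of 120.38.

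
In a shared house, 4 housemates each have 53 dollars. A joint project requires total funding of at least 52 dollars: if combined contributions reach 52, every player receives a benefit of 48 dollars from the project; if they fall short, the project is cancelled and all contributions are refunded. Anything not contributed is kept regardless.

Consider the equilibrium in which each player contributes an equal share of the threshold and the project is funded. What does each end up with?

88 dollars

Equal share of the threshold: 52/4 = 13.
At this profile no one gains by cutting their contribution: any cut drops the total below 52, the project is cancelled, contributions are refunded, and the deviator ends with 53, which is less than 53 − 13 + 48 = 88. Contributing more than 13 just wastes the excess. So contributing exactly 13 is a best response.
Each player's payoff: 53 − 13 + 48 = 88.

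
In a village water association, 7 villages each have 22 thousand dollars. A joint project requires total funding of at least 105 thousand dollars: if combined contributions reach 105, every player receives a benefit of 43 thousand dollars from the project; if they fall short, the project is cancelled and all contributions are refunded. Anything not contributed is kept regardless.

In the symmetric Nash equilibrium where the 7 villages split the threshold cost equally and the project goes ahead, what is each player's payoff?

Equal share of the threshold: 105/7 = 15.
At this profile no one gains by cutting their contribution: any cut drops the total below 105, the project is cancelled, contributions are refunded, and the deviator ends with 22, which is less than 22 − 15 + 43 = 50. Contributing more than 15 just wastes the excess. So contributing exactly 15 is a best response.
Each player's payoff: 22 − 15 + 43 = 50.

50 thousand dollars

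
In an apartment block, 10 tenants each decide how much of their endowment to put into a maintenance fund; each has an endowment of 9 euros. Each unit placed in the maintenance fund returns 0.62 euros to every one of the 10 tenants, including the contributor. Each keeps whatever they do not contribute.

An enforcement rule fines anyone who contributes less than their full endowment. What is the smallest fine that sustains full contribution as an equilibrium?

3.42 euros

Given the others contribute fully, the best deviation is to contribute 0 (any partial contribution still incurs the fine and gives up units whose private return 0.62 is below 1).
Deviating from 9 to 0 saves 9 euros but forfeits the deviator's share of the drop in the maintenance fund: 0.62 × 9 = 5.58.
So the deviation gain is 9 − 5.58 = 3.42, and the fine must be at least 3.42 euros to wipe it out.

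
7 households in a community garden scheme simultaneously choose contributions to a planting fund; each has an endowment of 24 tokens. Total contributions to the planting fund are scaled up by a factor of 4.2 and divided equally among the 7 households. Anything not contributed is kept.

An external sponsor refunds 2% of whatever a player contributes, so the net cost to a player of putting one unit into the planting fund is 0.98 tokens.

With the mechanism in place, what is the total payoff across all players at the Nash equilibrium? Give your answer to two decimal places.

168.00 tokens

The effective private return is (4.2/7) / 0.98 = 0.6122, which is still under 1, so the mechanism doesn't change anyone's dominant strategy: zero contribution.
At the Nash equilibrium no one contributes; group total payoff = 7 × 24 = 168.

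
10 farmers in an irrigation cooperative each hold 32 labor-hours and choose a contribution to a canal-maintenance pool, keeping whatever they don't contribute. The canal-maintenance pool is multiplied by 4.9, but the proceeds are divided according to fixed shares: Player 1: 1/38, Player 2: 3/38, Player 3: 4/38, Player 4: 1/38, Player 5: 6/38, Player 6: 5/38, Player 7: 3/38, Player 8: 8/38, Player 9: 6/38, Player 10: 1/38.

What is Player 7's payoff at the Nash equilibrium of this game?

44.38 labor-hours

A player with share s gets back 4.9·s per unit contributed, so full contribution is dominant for anyone with s > 1/4.9 = 0.2041 and zero contribution is dominant for anyone below.
Player 8 alone (share 8/38) is above the threshold, contributing 32; the remaining 9 contribute 0. Total contributed: 32.
Player 7 keeps 32 and receives 4.9 × 32 × 3/38 = 12.38 from the canal-maintenance pool, for a payoff of 44.38.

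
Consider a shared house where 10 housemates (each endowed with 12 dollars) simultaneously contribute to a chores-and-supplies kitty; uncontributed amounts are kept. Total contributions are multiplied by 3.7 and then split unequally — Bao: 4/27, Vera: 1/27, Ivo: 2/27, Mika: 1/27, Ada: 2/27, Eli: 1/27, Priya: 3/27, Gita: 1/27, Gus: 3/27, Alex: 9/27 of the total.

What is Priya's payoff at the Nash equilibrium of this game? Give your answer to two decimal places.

16.93 dollars

For player j, contributing a unit is worthwhile iff 3.7 × (j's share) ≥ 1, i.e. iff j's share is at least 0.2703.
Alex alone (share 9/27) is above the threshold, contributing 12; the remaining 9 contribute 0. Total contributed: 12.
Priya keeps 12 and receives 3.7 × 12 × 3/27 = 4.93 from the chores-and-supplies kitty, for a payoff of 16.93.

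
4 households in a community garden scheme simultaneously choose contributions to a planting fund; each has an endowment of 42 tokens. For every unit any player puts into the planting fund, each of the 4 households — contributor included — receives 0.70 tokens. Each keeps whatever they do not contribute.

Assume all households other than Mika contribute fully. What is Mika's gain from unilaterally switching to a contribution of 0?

12.60 tokens

Switching from a contribution of 42 to 0 lets Mika keep an extra 42 tokens, but lowers the planting fund by 42, which costs Mika their own share of that drop: 0.70 × 42 = 29.40.
Net gain = 42 − 29.40 = 12.60. The private return per contributed unit (0.70) is below 1, so free-riding is indeed the best response regardless of what the others do.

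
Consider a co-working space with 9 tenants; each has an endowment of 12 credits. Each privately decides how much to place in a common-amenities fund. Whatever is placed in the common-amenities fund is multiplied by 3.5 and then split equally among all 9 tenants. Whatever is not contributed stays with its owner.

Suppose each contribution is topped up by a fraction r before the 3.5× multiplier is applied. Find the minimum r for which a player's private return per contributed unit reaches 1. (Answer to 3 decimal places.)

1.571

With matching at rate r, one contributed unit becomes (1 + r) in the common-amenities fund and returns 3.5 × (1 + r) / 9 to the contributor.
Setting this equal to 1: 1 + r = 9/3.5 = 2.5714.
So the minimum matching rate is r = 2.5714 − 1 = 1.571.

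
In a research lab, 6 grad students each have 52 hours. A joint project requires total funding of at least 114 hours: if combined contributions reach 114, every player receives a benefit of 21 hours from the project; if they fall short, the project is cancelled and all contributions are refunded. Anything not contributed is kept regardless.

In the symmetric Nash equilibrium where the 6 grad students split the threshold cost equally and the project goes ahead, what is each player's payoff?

54 hours

Equal share of the threshold: 114/6 = 19.
At this profile no one gains by cutting their contribution: any cut drops the total below 114, the project is cancelled, contributions are refunded, and the deviator ends with 52, which is less than 52 − 19 + 21 = 54. Contributing more than 19 just wastes the excess. So contributing exactly 19 is a best response.
Each player's payoff: 52 − 19 + 21 = 54.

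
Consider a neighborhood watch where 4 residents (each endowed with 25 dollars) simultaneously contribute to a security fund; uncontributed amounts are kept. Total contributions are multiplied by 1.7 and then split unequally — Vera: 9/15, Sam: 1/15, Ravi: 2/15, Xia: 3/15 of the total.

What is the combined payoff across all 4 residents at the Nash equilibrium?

117.50 dollars

A player with share s gets back 1.7·s per unit contributed, so full contribution is dominant for anyone with s > 1/1.7 = 0.5882 and zero contribution is dominant for anyone below.
The only share above 0.5882 is Vera's 9/15, contributing 25; the remaining 3 contribute 0. Total contributed: 25.
The security fund pays out 1.7 × 25 = 42.50 in total (split across the unequal shares, but the aggregate is all that matters for the group sum).
The 3 free-riders keep 25 each, adding 75. Group total = 75 + 42.50 = 117.50.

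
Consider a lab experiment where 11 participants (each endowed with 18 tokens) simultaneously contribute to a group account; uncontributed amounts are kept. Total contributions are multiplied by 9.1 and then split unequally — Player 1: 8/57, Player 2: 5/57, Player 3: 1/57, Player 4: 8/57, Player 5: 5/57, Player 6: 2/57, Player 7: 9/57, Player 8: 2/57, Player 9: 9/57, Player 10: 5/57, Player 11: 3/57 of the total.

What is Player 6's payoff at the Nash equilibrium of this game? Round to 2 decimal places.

40.99 tokens

For player j, contributing a unit is worthwhile iff 9.1 × (j's share) ≥ 1, i.e. iff j's share is at least 0.1099.
Player 1, Player 4, Player 7 and Player 9 clear that bar, contributing 18 each; the remaining 7 contribute 0. Total contributed: 72.
Player 6 keeps 18 and receives 9.1 × 72 × 2/57 = 22.99 from the group account, for a payoff of 40.99.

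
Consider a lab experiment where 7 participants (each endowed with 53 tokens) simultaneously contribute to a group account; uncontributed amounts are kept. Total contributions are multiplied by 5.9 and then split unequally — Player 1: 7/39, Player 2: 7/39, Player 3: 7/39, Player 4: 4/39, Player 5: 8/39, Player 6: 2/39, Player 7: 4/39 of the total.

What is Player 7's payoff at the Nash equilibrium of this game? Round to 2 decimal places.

181.29 tokens

For player j, contributing a unit is worthwhile iff 5.9 × (j's share) ≥ 1, i.e. iff j's share is at least 0.1695.
Player 1, Player 2, Player 3 and Player 5 clear that bar, contributing 53 each; the remaining 3 contribute 0. Total contributed: 212.
Player 7 keeps 53 and receives 5.9 × 212 × 4/39 = 128.29 from the group account, for a payoff of 181.29.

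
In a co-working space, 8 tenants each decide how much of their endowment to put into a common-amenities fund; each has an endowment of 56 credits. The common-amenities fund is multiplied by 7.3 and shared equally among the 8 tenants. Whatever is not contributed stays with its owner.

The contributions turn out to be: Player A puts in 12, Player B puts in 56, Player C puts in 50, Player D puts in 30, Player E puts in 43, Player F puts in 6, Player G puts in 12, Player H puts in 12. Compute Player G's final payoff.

Total contributed: 12 + 56 + 50 + 30 + 43 + 6 + 12 + 12 = 221.
Each receives 7.3 × 221 / 8 = 201.66 from the common-amenities fund.
Player G keeps 56 − 12 = 44, so Player G's payoff is 44 + 201.66 = 245.66.

245.66 credits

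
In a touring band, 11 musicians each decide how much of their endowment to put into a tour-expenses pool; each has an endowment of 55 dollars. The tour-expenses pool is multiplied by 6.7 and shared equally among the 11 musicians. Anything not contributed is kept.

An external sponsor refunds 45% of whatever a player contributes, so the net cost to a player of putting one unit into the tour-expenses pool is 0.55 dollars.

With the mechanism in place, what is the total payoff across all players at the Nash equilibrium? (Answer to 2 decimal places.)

4325.75 dollars

With the mechanism, a contributed unit returns (6.7/11) / 0.55 = 1.1074 per unit of net cost to the contributor — now above 1 — so contributing fully is weakly dominant for every player.
At the Nash equilibrium everyone contributes 55. Group total payoff = 11 × (55 × 0.45 + 6.7 × 55) = 4325.75.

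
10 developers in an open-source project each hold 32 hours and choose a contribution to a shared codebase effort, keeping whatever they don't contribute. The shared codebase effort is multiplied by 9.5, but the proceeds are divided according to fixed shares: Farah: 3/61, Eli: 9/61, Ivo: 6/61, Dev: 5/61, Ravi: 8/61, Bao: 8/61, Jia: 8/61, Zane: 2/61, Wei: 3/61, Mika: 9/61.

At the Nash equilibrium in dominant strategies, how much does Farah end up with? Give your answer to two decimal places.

106.75 hours

Player j's private return per contributed unit is 9.5 × (j's share). Contributing is weakly dominant for j when that share is at least 1/9.5 = 0.1053, and contributing 0 is dominant otherwise.
Eli, Ravi, Bao, Jia and Mika are above the threshold, contributing 32 each; the remaining 5 contribute 0. Total contributed: 160.
Farah keeps 32 and receives 9.5 × 160 × 3/61 = 74.75 from the shared codebase effort, for a payoff of 106.75.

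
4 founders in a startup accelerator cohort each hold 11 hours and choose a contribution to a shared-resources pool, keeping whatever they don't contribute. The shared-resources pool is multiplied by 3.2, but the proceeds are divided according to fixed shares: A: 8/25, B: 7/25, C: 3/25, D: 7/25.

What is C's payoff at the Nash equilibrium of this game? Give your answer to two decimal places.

For player j, contributing a unit is worthwhile iff 3.2 × (j's share) ≥ 1, i.e. iff j's share is at least 0.3125.
A alone (share 8/25) is above the threshold, contributing 11; the remaining 3 contribute 0. Total contributed: 11.
C keeps 11 and receives 3.2 × 11 × 3/25 = 4.22 from the shared-resources pool, for a payoff of 15.22.

15.22 hours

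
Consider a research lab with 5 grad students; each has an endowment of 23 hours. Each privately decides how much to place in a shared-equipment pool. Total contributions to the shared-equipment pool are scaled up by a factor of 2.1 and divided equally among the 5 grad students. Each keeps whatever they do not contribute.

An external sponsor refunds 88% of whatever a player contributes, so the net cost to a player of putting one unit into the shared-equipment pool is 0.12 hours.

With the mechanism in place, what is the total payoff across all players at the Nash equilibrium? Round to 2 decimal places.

342.70 hours

The effective private return per unit is now (2.1/5) / 0.12 = 3.5000 > 1, so every player's dominant strategy flips to full contribution.
At the Nash equilibrium everyone contributes 23. Group total payoff = 5 × (23 × 0.88 + 2.1 × 23) = 342.70.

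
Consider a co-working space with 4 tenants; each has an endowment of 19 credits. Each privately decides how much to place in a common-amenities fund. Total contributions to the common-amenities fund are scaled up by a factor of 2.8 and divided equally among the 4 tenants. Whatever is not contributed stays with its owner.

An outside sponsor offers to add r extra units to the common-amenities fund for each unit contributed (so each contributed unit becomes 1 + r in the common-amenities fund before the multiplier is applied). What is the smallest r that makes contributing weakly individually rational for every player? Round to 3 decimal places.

0.429

With matching at rate r, one contributed unit becomes (1 + r) in the common-amenities fund and returns 2.8 × (1 + r) / 4 to the contributor.
Setting this equal to 1: 1 + r = 4/2.8 = 1.4286.
So the minimum matching rate is r = 1.4286 − 1 = 0.429.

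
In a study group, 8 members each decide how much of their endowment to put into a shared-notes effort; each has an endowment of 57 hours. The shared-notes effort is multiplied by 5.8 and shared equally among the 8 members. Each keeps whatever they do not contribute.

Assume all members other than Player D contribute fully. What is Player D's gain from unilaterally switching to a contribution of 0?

15.68 hours

Switching from a contribution of 57 to 0 lets Player D keep an extra 57 hours, but lowers the shared-notes effort by 57, which costs Player D their own share of that drop: 5.8/8 × 57 = 41.32.
Net gain = 57 − 41.32 = 15.68. The private return per contributed unit (0.7250) is below 1, so free-riding is indeed the best response regardless of what the others do.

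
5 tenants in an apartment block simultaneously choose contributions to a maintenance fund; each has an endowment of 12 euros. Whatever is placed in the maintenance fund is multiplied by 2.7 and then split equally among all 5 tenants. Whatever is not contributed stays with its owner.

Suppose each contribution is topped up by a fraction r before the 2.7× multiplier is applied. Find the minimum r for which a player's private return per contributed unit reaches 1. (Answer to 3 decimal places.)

With matching at rate r, one contributed unit becomes (1 + r) in the maintenance fund and returns 2.7 × (1 + r) / 5 to the contributor.
Setting this equal to 1: 1 + r = 5/2.7 = 1.8519.
So the minimum matching rate is r = 1.8519 − 1 = 0.852.

0.852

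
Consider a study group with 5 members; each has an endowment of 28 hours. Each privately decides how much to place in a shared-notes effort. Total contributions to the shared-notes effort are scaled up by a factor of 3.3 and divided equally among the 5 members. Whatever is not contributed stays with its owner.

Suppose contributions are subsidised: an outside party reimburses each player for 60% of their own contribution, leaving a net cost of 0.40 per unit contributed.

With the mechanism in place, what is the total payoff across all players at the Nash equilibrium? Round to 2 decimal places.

Under the mechanism each unit contributed yields (3.3/5) / 0.40 = 1.6500 back to its contributor per unit of net cost, which exceeds 1, making full contribution the dominant choice for everyone.
So the Nash equilibrium is full contribution by all 5; the group earns 5 × (28 × 0.60 + 3.3 × 28) = 546.00.

546.00 hours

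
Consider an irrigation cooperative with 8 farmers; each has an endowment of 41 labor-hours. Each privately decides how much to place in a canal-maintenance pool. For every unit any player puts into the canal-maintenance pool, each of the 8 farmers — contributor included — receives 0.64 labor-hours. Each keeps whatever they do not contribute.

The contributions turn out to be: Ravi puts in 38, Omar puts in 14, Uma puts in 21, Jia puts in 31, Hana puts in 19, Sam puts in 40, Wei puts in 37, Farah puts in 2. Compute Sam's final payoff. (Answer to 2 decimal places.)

Total contributed: 38 + 14 + 21 + 31 + 19 + 40 + 37 + 2 = 202.
Each receives 0.64 × 202 = 129.28 from the canal-maintenance pool.
Sam keeps 41 − 40 = 1, so Sam's payoff is 1 + 129.28 = 130.28.

130.28 labor-hours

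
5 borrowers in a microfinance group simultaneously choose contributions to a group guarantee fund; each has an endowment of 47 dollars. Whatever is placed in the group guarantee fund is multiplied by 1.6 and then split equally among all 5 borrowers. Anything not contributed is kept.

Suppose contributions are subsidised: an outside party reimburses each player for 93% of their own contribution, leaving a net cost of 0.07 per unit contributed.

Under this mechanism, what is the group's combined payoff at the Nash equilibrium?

The effective private return per unit is now (1.6/5) / 0.07 = 4.5714 > 1, so every player's dominant strategy flips to full contribution.
At the Nash equilibrium everyone contributes 47. Group total payoff = 5 × (47 × 0.93 + 1.6 × 47) = 594.55.

594.55 dollars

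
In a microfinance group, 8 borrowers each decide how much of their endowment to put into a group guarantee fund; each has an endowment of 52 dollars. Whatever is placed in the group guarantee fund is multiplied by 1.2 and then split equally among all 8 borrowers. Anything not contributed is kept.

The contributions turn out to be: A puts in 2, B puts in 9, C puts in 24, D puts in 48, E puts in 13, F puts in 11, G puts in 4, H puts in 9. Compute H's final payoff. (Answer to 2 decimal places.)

61.00 dollars

Total contributed: 2 + 9 + 24 + 48 + 13 + 11 + 4 + 9 = 120.
Each receives 1.2 × 120 / 8 = 18.00 from the group guarantee fund.
H keeps 52 − 9 = 43, so H's payoff is 43 + 18.00 = 61.00.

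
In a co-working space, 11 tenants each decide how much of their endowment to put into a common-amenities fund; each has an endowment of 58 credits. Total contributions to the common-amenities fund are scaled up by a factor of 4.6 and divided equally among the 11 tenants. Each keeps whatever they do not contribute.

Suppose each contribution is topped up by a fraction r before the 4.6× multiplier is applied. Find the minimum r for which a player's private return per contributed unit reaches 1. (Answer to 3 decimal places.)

1.391

With matching at rate r, one contributed unit becomes (1 + r) in the common-amenities fund and returns 4.6 × (1 + r) / 11 to the contributor.
Setting this equal to 1: 1 + r = 11/4.6 = 2.3913.
So the minimum matching rate is r = 2.3913 − 1 = 1.391.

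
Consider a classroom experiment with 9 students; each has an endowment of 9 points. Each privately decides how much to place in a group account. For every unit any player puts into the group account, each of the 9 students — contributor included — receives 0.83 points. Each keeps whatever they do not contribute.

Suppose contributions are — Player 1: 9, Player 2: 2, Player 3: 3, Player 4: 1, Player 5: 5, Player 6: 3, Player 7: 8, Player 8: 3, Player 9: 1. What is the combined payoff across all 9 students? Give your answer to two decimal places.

307.45 points

Total contributed: 9 + 2 + 3 + 1 + 5 + 3 + 8 + 3 + 1 = 35; total kept: 9 × 9 − 35 = 46.
The group account pays out 0.83 × 9 × 35 = 261.45 in aggregate.
Group total = 46 + 261.45 = 307.45.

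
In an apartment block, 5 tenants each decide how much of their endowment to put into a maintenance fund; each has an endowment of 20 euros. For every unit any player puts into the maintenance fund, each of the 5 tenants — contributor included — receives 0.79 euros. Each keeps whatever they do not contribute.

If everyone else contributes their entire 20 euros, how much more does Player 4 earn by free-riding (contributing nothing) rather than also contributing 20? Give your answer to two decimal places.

Switching from a contribution of 20 to 0 lets Player 4 keep an extra 20 euros, but lowers the maintenance fund by 20, which costs Player 4 their own share of that drop: 0.79 × 20 = 15.80.
Net gain = 20 − 15.80 = 4.20. The private return per contributed unit (0.79) is below 1, so free-riding is indeed the best response regardless of what the others do.

4.20 euros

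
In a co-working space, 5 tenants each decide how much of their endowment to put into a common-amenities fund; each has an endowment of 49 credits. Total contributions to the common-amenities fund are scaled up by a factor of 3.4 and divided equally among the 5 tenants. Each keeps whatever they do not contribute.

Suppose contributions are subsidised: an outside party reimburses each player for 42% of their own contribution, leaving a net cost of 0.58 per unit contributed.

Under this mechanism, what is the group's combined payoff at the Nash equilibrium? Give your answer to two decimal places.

The effective private return per unit is now (3.4/5) / 0.58 = 1.1724 > 1, so every player's dominant strategy flips to full contribution.
So the Nash equilibrium is full contribution by all 5; the group earns 5 × (49 × 0.42 + 3.4 × 49) = 935.90.

935.90 credits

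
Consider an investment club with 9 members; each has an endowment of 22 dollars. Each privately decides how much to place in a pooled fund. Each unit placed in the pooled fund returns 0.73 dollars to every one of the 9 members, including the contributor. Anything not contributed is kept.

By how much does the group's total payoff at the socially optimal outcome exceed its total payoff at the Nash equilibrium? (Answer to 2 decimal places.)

The private return per contributed unit is 0.73 < 1, so contributing 0 is dominant for every player. At the Nash equilibrium everyone keeps their 22, and the group total is 9 × 22 = 198.
Each contributed unit returns 6.570 to the group as a whole (0.73 to each of 9 players), which exceeds 1, so the social optimum is full contribution: group total = 6.570 × 198 = 1300.86.
Efficiency loss = 1300.86 − 198 = 1102.86.

1102.86 dollars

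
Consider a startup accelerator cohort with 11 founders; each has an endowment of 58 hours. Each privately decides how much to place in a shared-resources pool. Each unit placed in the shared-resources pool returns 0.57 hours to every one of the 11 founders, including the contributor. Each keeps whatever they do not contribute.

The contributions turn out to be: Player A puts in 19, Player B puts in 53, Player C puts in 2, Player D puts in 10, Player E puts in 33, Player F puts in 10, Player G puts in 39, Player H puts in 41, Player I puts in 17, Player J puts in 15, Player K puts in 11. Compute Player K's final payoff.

Total contributed: 19 + 53 + 2 + 10 + 33 + 10 + 39 + 41 + 17 + 15 + 11 = 250.
Each receives 0.57 × 250 = 142.50 from the shared-resources pool.
Player K keeps 58 − 11 = 47, so Player K's payoff is 47 + 142.50 = 189.50.

189.50 hours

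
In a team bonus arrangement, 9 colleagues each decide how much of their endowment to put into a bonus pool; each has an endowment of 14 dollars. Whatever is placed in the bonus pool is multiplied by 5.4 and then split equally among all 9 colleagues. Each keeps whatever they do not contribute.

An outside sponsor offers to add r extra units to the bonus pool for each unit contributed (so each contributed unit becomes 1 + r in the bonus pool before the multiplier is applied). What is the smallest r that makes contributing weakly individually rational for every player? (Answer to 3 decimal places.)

With matching at rate r, one contributed unit becomes (1 + r) in the bonus pool and returns 5.4 × (1 + r) / 9 to the contributor.
Setting this equal to 1: 1 + r = 9/5.4 = 1.6667.
So the minimum matching rate is r = 1.6667 − 1 = 0.667.

0.667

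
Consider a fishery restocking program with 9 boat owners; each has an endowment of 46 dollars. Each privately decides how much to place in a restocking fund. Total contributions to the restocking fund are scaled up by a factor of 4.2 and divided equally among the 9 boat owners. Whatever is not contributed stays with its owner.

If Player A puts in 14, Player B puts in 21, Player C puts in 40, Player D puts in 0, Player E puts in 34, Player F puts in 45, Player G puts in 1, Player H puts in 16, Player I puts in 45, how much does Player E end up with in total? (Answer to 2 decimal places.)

Total contributed: 14 + 21 + 40 + 0 + 34 + 45 + 1 + 16 + 45 = 216.
Each receives 4.2 × 216 / 9 = 100.80 from the restocking fund.
Player E keeps 46 − 34 = 12, so Player E's payoff is 12 + 100.80 = 112.80.

112.80 dollars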